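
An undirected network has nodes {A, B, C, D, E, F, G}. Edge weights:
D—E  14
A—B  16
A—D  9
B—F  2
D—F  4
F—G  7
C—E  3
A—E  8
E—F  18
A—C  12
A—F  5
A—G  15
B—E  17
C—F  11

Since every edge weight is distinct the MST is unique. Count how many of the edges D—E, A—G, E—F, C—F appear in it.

0

Kruskal: consider edges lightest-first.
B—F (2): add — endpoints in different components.
C—E (3): add — endpoints in different components.
D—F (4): add — endpoints in different components.
A—F (5): add — endpoints in different components.
F—G (7): add — endpoints in different components.
A—E (8): add — endpoints in different components.
MST edge set: {B—F, C—E, D—F, A—F, F—G, A—E}.
Of the listed edges, {} are in the MST → 0.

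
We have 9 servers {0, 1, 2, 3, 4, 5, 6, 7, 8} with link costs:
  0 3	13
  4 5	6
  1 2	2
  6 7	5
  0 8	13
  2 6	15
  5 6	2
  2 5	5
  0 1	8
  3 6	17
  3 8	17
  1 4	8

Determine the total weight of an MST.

54

Prim, starting at 8.
Step 1: cheapest edge leaving the tree is 0 8 (13); add 0.
Step 2: cheapest edge leaving the tree is 0 1 (8); add 1.
Step 3: cheapest edge leaving the tree is 1 2 (2); add 2.
Step 4: cheapest edge leaving the tree is 2 5 (5); add 5.
Step 5: cheapest edge leaving the tree is 5 6 (2); add 6.
Step 6: cheapest edge leaving the tree is 6 7 (5); add 7.
Step 7: cheapest edge leaving the tree is 4 5 (6); add 4.
Step 8: cheapest edge leaving the tree is 0 3 (13); add 3.
MST edges: 0 8, 0 1, 1 2, 2 5, 5 6, 6 7, 4 5, 0 3; total weight 13+8+2+5+2+5+6+13 = 54.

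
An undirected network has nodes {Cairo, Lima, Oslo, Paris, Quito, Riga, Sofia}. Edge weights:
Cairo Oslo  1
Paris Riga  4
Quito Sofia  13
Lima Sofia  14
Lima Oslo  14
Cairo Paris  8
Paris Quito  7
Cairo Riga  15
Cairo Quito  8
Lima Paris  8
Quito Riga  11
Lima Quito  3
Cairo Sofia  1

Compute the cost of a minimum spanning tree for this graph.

Prim's algorithm from Lima:
Step 1: frontier [Lima Quito 3, Lima Paris 8, Lima Oslo 14, Lima Sofia 14] → take Lima Quito (3); add Quito.
Step 2: frontier [Lima Paris 8, Lima Oslo 14, Lima Sofia 14, Paris Quito 7, Cairo Quito 8, Quito Riga 11, Quito Sofia 13] → take Paris Quito (7); add Paris.
Step 3: frontier [Lima Oslo 14, Lima Sofia 14, Paris Riga 4, Cairo Paris 8, Cairo Quito 8, Quito Riga 11, Quito Sofia 13] → take Paris Riga (4); add Riga.
Step 4: frontier [Lima Oslo 14, Lima Sofia 14, Cairo Paris 8, Cairo Quito 8, Quito Sofia 13, Cairo Riga 15] → take Cairo Paris (8); add Cairo.
Step 5: frontier [Cairo Oslo 1, Cairo Sofia 1, Lima Oslo 14, Lima Sofia 14, Quito Sofia 13] → take Cairo Oslo (1); add Oslo.
Step 6: frontier [Cairo Sofia 1, Lima Sofia 14, Quito Sofia 13] → take Cairo Sofia (1); add Sofia.
MST edges: Lima Quito, Paris Quito, Paris Riga, Cairo Paris, Cairo Oslo, Cairo Sofia; total weight 3+7+4+8+1+1 = 24.

24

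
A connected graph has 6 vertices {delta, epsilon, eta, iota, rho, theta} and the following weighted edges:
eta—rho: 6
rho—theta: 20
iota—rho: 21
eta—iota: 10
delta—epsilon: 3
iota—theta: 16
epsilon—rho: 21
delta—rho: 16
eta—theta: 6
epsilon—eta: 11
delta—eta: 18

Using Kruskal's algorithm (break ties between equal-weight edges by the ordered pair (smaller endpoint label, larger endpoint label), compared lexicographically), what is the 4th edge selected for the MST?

eta-iota

Sort edges by weight, then run Kruskal:
delta—epsilon (3): add — endpoints in different components.
eta—rho (6): add — endpoints in different components.
eta—theta (6): add — endpoints in different components.
eta—iota (10): add — endpoints in different components.
epsilon—eta (11): add — endpoints in different components.
The 4th edge added is eta—iota.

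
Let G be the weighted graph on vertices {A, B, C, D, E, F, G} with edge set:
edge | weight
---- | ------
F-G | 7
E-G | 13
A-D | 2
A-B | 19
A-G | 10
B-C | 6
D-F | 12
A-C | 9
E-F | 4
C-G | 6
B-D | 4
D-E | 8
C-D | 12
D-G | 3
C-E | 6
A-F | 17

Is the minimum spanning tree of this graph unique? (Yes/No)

Sort edges by weight, then run Kruskal:
A-D (2): add — endpoints in different components.
D-G (3): add — endpoints in different components.
B-D (4): add — endpoints in different components.
E-F (4): add — endpoints in different components.
B-C (6): add — endpoints in different components.
C-E (6): add — endpoints in different components.
Non-tree edge C-G has weight 6, equal to the heaviest edge on its tree cycle — swapping gives another MST of the same weight. Not unique.

No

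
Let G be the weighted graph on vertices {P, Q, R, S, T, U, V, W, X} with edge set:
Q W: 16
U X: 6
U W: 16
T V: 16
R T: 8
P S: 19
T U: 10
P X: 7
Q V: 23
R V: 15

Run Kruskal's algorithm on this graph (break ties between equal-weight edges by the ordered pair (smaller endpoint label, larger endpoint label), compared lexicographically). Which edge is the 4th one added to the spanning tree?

T-U

Sort edges by weight, then run Kruskal:
U X (6): add — endpoints in different components.
P X (7): add — endpoints in different components.
R T (8): add — endpoints in different components.
T U (10): add — endpoints in different components.
R V (15): add — endpoints in different components.
Q W (16): add — endpoints in different components.
T V (16): skip — V and T already connected.
U W (16): add — endpoints in different components.
P S (19): add — endpoints in different components.
The 4th edge added is T U.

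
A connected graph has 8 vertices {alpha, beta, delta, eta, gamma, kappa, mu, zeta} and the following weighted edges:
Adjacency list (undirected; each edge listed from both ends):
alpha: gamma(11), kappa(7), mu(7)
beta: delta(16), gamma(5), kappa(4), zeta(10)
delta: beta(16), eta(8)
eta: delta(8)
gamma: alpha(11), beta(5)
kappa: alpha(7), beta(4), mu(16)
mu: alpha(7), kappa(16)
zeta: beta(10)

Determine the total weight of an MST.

Grow the tree from delta using Prim:
Step 1: frontier [delta—eta 8, beta—delta 16] → take delta—eta (8); add eta.
Step 2: frontier [beta—delta 16] → take beta—delta (16); add beta.
Step 3: frontier [beta—kappa 4, beta—gamma 5, beta—zeta 10] → take beta—kappa (4); add kappa.
Step 4: frontier [beta—gamma 5, beta—zeta 10, alpha—kappa 7, kappa—mu 16] → take beta—gamma (5); add gamma.
Step 5: frontier [beta—zeta 10, alpha—gamma 11, alpha—kappa 7, kappa—mu 16] → take alpha—kappa (7); add alpha.
Step 6: frontier [alpha—mu 7, beta—zeta 10, kappa—mu 16] → take alpha—mu (7); add mu.
Step 7: frontier [beta—zeta 10] → take beta—zeta (10); add zeta.
MST edges: delta—eta, beta—delta, beta—kappa, beta—gamma, alpha—kappa, alpha—mu, beta—zeta; total weight 8+16+4+5+7+7+10 = 57.

57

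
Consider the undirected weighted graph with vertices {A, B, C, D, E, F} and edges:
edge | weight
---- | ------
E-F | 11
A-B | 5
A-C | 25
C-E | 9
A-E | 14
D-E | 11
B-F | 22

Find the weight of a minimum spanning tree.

Kruskal: consider edges lightest-first.
A-B (5): add. Components now {A,B} {C} {D} {E} {F}
C-E (9): add. Components now {A,B} {C,E} {D} {F}
D-E (11): add. Components now {A,B} {C,D,E} {F}
E-F (11): add. Components now {A,B} {C,D,E,F}
A-E (14): add. Components now {A,B,C,D,E,F}
MST edges: A-B, C-E, D-E, E-F, A-E; total weight 5+9+11+11+14 = 50.

50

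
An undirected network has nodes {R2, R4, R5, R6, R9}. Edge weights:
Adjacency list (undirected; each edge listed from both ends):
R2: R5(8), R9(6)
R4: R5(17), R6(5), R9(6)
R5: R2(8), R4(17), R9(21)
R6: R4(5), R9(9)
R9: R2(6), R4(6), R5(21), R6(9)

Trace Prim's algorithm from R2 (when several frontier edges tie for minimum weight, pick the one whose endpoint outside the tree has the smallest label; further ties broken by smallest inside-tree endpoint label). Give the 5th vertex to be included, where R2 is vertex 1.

Prim, starting at R2.
Step 1: frontier [R2 R9 6, R2 R5 8] → take R2 R9 (6); add R9.
Step 2: frontier [R2 R5 8, R4 R9 6, R6 R9 9, R5 R9 21] → take R4 R9 (6); add R4.
Step 3: frontier [R2 R5 8, R4 R6 5, R4 R5 17, R6 R9 9, R5 R9 21] → take R4 R6 (5); add R6.
Step 4: frontier [R2 R5 8, R4 R5 17, R5 R9 21] → take R2 R5 (8); add R5.
Vertex order: R2, R9, R4, R6, R5. The 5th vertex is R5.

R5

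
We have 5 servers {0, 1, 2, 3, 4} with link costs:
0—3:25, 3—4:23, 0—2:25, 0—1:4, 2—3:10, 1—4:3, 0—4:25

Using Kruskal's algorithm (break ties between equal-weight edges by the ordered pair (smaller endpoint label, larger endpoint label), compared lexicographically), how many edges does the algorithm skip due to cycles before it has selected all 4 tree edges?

Kruskal: consider edges lightest-first.
1—4 (3): add — endpoints in different components.
0—1 (4): add — endpoints in different components.
2—3 (10): add — endpoints in different components.
3—4 (23): add — endpoints in different components.
Edges rejected before the tree was complete: 0.

0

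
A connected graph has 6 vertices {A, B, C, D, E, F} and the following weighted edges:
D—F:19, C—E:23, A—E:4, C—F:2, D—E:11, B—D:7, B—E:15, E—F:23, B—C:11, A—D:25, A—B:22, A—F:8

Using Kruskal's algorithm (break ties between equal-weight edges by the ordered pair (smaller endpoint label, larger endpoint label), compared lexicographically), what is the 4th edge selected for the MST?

A-F

Kruskal's algorithm — process edges by increasing weight (ties by edge label):
C—F (2): add. Components now {A} {B} {C,F} {D} {E}
A—E (4): add. Components now {A,E} {B} {C,F} {D}
B—D (7): add. Components now {A,E} {B,D} {C,F}
A—F (8): add. Components now {A,C,E,F} {B,D}
B—C (11): add. Components now {A,B,C,D,E,F}
The 4th edge added is A—F.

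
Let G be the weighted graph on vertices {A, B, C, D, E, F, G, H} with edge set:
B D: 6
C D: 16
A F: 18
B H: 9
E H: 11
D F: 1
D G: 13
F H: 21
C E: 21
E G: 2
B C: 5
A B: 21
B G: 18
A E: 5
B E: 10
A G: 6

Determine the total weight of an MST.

Sort edges by weight, then run Kruskal:
D F (1): add — endpoints in different components.
E G (2): add — endpoints in different components.
A E (5): add — endpoints in different components.
B C (5): add — endpoints in different components.
A G (6): skip — A and G already connected.
B D (6): add — endpoints in different components.
B H (9): add — endpoints in different components.
B E (10): add — endpoints in different components.
MST edges: D F, E G, A E, B C, B D, B H, B E; total weight 1+2+5+5+6+9+10 = 38.

38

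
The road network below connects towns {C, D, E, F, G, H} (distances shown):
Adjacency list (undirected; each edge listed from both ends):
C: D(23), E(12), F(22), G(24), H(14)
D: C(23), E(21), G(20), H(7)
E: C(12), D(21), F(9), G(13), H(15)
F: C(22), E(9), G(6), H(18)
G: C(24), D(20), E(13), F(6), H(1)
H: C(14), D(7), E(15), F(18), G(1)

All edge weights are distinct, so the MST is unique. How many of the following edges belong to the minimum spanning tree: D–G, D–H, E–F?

2

Kruskal: consider edges lightest-first.
G–H (1): add — endpoints in different components.
F–G (6): add — endpoints in different components.
D–H (7): add — endpoints in different components.
E–F (9): add — endpoints in different components.
C–E (12): add — endpoints in different components.
MST edge set: {G–H, F–G, D–H, E–F, C–E}.
Of the listed edges, {D–H, E–F} are in the MST → 2.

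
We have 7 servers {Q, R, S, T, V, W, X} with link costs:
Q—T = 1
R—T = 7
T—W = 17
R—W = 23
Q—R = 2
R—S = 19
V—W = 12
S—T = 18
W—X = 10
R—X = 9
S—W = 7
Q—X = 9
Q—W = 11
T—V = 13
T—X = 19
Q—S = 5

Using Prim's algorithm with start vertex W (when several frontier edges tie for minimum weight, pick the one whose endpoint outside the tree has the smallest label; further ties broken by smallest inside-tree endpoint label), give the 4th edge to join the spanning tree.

Q-R

Prim, starting at W.
Step 1: cheapest edge leaving the tree is S—W (7); add S.
Step 2: cheapest edge leaving the tree is Q—S (5); add Q.
Step 3: cheapest edge leaving the tree is Q—T (1); add T.
Step 4: cheapest edge leaving the tree is Q—R (2); add R.
Step 5: cheapest edge leaving the tree is Q—X (9); add X.
Step 6: cheapest edge leaving the tree is V—W (12); add V.
The 4th edge added is Q—R.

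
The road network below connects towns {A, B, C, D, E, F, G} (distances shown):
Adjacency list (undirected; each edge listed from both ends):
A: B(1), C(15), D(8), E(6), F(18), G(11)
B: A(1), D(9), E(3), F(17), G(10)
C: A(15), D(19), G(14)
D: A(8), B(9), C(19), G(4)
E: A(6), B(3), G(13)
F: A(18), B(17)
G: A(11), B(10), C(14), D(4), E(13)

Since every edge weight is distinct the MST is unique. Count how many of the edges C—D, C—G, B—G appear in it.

1

Kruskal's algorithm — process edges by increasing weight (ties by edge label):
A—B (1): add. Components now {A,B} {C} {D} {E} {F} {G}
B—E (3): add. Components now {A,B,E} {C} {D} {F} {G}
D—G (4): add. Components now {A,B,E} {C} {D,G} {F}
A—E (6): skip — A and E already connected.
A—D (8): add. Components now {A,B,D,E,G} {C} {F}
B—D (9): skip — B and D already connected.
B—G (10): skip — B and G already connected.
A—G (11): skip — A and G already connected.
E—G (13): skip — E and G already connected.
C—G (14): add. Components now {A,B,C,D,E,G} {F}
A—C (15): skip — A and C already connected.
B—F (17): add. Components now {A,B,C,D,E,F,G}
MST edge set: {A—B, B—E, D—G, A—D, C—G, B—F}.
Of the listed edges, {C—G} are in the MST → 1.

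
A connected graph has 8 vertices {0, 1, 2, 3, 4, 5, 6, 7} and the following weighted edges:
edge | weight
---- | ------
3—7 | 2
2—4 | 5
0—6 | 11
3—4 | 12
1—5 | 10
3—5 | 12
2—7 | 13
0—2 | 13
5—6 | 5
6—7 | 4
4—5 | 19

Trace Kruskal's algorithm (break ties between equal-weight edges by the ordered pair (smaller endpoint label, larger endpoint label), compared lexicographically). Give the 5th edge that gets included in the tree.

Kruskal: consider edges lightest-first.
3—7 (2): add — endpoints in different components.
6—7 (4): add — endpoints in different components.
2—4 (5): add — endpoints in different components.
5—6 (5): add — endpoints in different components.
1—5 (10): add — endpoints in different components.
0—6 (11): add — endpoints in different components.
3—4 (12): add — endpoints in different components.
The 5th edge added is 1—5.

1-5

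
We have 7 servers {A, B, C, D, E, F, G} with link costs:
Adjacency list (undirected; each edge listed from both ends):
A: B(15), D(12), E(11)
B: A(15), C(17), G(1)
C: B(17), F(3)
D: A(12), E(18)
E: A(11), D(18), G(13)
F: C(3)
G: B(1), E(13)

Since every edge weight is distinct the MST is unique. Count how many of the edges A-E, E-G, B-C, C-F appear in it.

4

Kruskal: consider edges lightest-first.
B-G (1): add — endpoints in different components.
C-F (3): add — endpoints in different components.
A-E (11): add — endpoints in different components.
A-D (12): add — endpoints in different components.
E-G (13): add — endpoints in different components.
A-B (15): skip — A and B already connected.
B-C (17): add — endpoints in different components.
MST edge set: {B-G, C-F, A-E, A-D, E-G, B-C}.
Of the listed edges, {A-E, E-G, B-C, C-F} are in the MST → 4.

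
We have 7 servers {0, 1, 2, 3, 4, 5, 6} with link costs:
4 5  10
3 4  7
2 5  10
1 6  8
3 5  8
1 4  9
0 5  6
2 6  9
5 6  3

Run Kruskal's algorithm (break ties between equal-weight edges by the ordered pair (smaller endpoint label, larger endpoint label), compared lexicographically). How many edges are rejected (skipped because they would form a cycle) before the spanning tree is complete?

Kruskal's algorithm — process edges by increasing weight (ties by edge label):
5 6 (3): add. Components now {0} {1} {2} {3} {4} {5,6}
0 5 (6): add. Components now {0,5,6} {1} {2} {3} {4}
3 4 (7): add. Components now {0,5,6} {1} {2} {3,4}
1 6 (8): add. Components now {0,1,5,6} {2} {3,4}
3 5 (8): add. Components now {0,1,3,4,5,6} {2}
1 4 (9): skip — 1 and 4 already connected.
2 6 (9): add. Components now {0,1,2,3,4,5,6}
Edges rejected before the tree was complete: 1.

1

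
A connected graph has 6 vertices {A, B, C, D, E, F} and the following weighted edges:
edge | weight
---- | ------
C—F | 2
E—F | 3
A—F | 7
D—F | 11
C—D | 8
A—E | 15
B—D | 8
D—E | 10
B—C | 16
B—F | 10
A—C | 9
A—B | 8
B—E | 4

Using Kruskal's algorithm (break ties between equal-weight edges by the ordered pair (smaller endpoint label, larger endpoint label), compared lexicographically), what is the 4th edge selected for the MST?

A-F

Kruskal's algorithm — process edges by increasing weight (ties by edge label):
C—F (2): add — endpoints in different components.
E—F (3): add — endpoints in different components.
B—E (4): add — endpoints in different components.
A—F (7): add — endpoints in different components.
A—B (8): skip — A and B already connected.
B—D (8): add — endpoints in different components.
The 4th edge added is A—F.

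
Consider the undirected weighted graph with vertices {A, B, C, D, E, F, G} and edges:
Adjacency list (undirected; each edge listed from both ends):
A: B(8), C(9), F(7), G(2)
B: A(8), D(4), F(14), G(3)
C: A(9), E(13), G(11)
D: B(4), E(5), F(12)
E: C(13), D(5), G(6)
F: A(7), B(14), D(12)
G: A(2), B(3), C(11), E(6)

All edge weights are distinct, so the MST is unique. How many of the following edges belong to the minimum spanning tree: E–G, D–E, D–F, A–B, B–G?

Kruskal: consider edges lightest-first.
A–G (2): add. Components now {A,G} {B} {C} {D} {E} {F}
B–G (3): add. Components now {A,B,G} {C} {D} {E} {F}
B–D (4): add. Components now {A,B,D,G} {C} {E} {F}
D–E (5): add. Components now {A,B,D,E,G} {C} {F}
E–G (6): skip — E and G already connected.
A–F (7): add. Components now {A,B,D,E,F,G} {C}
A–B (8): skip — A and B already connected.
A–C (9): add. Components now {A,B,C,D,E,F,G}
MST edge set: {A–G, B–G, B–D, D–E, A–F, A–C}.
Of the listed edges, {D–E, B–G} are in the MST → 2.

2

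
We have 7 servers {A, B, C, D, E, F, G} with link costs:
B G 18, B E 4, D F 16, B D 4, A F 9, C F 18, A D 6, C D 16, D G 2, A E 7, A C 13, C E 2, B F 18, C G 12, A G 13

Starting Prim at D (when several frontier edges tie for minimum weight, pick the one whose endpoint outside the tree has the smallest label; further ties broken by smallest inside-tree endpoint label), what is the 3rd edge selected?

Prim, starting at D.
Step 1: cheapest edge leaving the tree is D G (2); add G.
Step 2: cheapest edge leaving the tree is B D (4); add B.
Step 3: cheapest edge leaving the tree is B E (4); add E.
Step 4: cheapest edge leaving the tree is C E (2); add C.
Step 5: cheapest edge leaving the tree is A D (6); add A.
Step 6: cheapest edge leaving the tree is A F (9); add F.
The 3rd edge added is B E.

B-E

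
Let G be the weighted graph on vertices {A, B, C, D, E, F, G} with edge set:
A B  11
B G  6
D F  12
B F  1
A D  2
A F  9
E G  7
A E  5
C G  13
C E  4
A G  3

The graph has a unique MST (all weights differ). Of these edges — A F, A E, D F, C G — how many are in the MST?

Kruskal's algorithm — process edges by increasing weight (ties by edge label):
B F (1): add. Components now {A} {B,F} {C} {D} {E} {G}
A D (2): add. Components now {A,D} {B,F} {C} {E} {G}
A G (3): add. Components now {A,D,G} {B,F} {C} {E}
C E (4): add. Components now {A,D,G} {B,F} {C,E}
A E (5): add. Components now {A,C,D,E,G} {B,F}
B G (6): add. Components now {A,B,C,D,E,F,G}
MST edge set: {B F, A D, A G, C E, A E, B G}.
Of the listed edges, {A E} are in the MST → 1.

1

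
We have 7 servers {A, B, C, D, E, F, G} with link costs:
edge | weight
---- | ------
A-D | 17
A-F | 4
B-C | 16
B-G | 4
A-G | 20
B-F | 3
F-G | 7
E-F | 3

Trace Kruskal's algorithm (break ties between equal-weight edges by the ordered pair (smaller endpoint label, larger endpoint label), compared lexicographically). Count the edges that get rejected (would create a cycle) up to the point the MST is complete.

Sort edges by weight, then run Kruskal:
B-F (3): add. Components now {A} {B,F} {C} {D} {E} {G}
E-F (3): add. Components now {A} {B,E,F} {C} {D} {G}
A-F (4): add. Components now {A,B,E,F} {C} {D} {G}
B-G (4): add. Components now {A,B,E,F,G} {C} {D}
F-G (7): skip — F and G already connected.
B-C (16): add. Components now {A,B,C,E,F,G} {D}
A-D (17): add. Components now {A,B,C,D,E,F,G}
Edges rejected before the tree was complete: 1.

1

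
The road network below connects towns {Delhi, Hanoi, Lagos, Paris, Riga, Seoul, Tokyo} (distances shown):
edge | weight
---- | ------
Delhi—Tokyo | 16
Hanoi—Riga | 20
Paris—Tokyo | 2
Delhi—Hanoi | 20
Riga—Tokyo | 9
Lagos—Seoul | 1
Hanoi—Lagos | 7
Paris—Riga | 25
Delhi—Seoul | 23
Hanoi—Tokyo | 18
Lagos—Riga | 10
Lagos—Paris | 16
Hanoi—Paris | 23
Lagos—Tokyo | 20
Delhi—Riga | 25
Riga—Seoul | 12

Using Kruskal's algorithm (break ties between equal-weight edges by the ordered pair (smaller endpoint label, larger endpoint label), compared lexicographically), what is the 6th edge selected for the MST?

Delhi-Tokyo

Kruskal: consider edges lightest-first.
Lagos—Seoul (1): add — endpoints in different components.
Paris—Tokyo (2): add — endpoints in different components.
Hanoi—Lagos (7): add — endpoints in different components.
Riga—Tokyo (9): add — endpoints in different components.
Lagos—Riga (10): add — endpoints in different components.
Riga—Seoul (12): skip — Seoul and Riga already connected.
Delhi—Tokyo (16): add — endpoints in different components.
The 6th edge added is Delhi—Tokyo.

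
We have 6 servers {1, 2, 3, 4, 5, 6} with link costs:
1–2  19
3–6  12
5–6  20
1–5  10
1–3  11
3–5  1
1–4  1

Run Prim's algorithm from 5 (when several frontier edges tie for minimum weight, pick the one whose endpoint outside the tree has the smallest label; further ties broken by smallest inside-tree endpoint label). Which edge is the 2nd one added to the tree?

1-5

Prim's algorithm from 5:
Step 1: cheapest edge leaving the tree is 3–5 (1); add 3.
Step 2: cheapest edge leaving the tree is 1–5 (10); add 1.
Step 3: cheapest edge leaving the tree is 1–4 (1); add 4.
Step 4: cheapest edge leaving the tree is 3–6 (12); add 6.
Step 5: cheapest edge leaving the tree is 1–2 (19); add 2.
The 2nd edge added is 1–5.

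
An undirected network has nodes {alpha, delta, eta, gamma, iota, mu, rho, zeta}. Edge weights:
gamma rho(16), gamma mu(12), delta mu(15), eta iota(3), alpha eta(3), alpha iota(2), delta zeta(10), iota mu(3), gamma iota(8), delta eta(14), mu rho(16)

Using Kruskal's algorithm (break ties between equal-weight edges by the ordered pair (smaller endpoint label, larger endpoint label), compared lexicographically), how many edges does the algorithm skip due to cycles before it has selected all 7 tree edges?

3

Sort edges by weight, then run Kruskal:
alpha iota (2): add — endpoints in different components.
alpha eta (3): add — endpoints in different components.
eta iota (3): skip — iota and eta already connected.
iota mu (3): add — endpoints in different components.
gamma iota (8): add — endpoints in different components.
delta zeta (10): add — endpoints in different components.
gamma mu (12): skip — mu and gamma already connected.
delta eta (14): add — endpoints in different components.
delta mu (15): skip — delta and mu already connected.
gamma rho (16): add — endpoints in different components.
Edges rejected before the tree was complete: 3.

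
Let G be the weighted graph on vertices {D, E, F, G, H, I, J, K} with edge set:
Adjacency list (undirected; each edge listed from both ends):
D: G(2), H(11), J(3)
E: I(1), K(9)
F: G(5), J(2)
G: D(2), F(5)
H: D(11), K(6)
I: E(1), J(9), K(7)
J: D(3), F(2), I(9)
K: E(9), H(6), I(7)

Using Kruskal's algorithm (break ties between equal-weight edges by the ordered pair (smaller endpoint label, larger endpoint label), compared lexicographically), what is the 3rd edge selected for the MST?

F-J

Kruskal: consider edges lightest-first.
E–I (1): add — endpoints in different components.
D–G (2): add — endpoints in different components.
F–J (2): add — endpoints in different components.
D–J (3): add — endpoints in different components.
F–G (5): skip — F and G already connected.
H–K (6): add — endpoints in different components.
I–K (7): add — endpoints in different components.
E–K (9): skip — E and K already connected.
I–J (9): add — endpoints in different components.
The 3rd edge added is F–J.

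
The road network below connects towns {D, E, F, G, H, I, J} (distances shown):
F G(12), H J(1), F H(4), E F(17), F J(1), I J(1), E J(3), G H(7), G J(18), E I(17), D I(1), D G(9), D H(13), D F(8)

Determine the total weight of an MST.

14

Kruskal: consider edges lightest-first.
D I (1): add. Components now {D,I} {E} {F} {G} {H} {J}
F J (1): add. Components now {D,I} {E} {F,J} {G} {H}
H J (1): add. Components now {D,I} {E} {F,H,J} {G}
I J (1): add. Components now {D,F,H,I,J} {E} {G}
E J (3): add. Components now {D,E,F,H,I,J} {G}
F H (4): skip — F and H already connected.
G H (7): add. Components now {D,E,F,G,H,I,J}
MST edges: D I, F J, H J, I J, E J, G H; total weight 1+1+1+1+3+7 = 14.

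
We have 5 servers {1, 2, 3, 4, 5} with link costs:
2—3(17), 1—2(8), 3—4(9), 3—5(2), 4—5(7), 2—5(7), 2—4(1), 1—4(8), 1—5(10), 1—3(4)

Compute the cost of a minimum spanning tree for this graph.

Kruskal: consider edges lightest-first.
2—4 (1): add — endpoints in different components.
3—5 (2): add — endpoints in different components.
1—3 (4): add — endpoints in different components.
2—5 (7): add — endpoints in different components.
MST edges: 2—4, 3—5, 1—3, 2—5; total weight 1+2+4+7 = 14.

14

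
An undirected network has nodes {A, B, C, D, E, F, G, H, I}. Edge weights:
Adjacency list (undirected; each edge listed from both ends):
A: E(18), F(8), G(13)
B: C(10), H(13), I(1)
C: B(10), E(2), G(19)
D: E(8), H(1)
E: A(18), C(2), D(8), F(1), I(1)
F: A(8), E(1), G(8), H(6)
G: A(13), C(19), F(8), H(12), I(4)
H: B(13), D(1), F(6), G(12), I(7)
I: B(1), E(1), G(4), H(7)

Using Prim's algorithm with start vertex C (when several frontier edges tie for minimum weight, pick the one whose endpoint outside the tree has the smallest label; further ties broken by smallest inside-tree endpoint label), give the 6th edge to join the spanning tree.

Prim's algorithm from C:
Step 1: cheapest edge leaving the tree is C—E (2); add E.
Step 2: cheapest edge leaving the tree is E—F (1); add F.
Step 3: cheapest edge leaving the tree is E—I (1); add I.
Step 4: cheapest edge leaving the tree is B—I (1); add B.
Step 5: cheapest edge leaving the tree is G—I (4); add G.
Step 6: cheapest edge leaving the tree is F—H (6); add H.
Step 7: cheapest edge leaving the tree is D—H (1); add D.
Step 8: cheapest edge leaving the tree is A—F (8); add A.
The 6th edge added is F—H.

F-H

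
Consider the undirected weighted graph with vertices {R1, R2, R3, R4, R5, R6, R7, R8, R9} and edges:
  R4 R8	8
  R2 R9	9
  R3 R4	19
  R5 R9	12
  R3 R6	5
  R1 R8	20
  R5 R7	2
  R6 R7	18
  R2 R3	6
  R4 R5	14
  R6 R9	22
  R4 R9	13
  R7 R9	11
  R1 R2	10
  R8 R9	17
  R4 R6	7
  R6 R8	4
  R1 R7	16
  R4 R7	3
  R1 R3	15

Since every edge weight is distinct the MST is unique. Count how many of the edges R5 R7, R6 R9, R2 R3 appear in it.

2

Kruskal's algorithm — process edges by increasing weight (ties by edge label):
R5 R7 (2): add — endpoints in different components.
R4 R7 (3): add — endpoints in different components.
R6 R8 (4): add — endpoints in different components.
R3 R6 (5): add — endpoints in different components.
R2 R3 (6): add — endpoints in different components.
R4 R6 (7): add — endpoints in different components.
R4 R8 (8): skip — R8 and R4 already connected.
R2 R9 (9): add — endpoints in different components.
R1 R2 (10): add — endpoints in different components.
MST edge set: {R5 R7, R4 R7, R6 R8, R3 R6, R2 R3, R4 R6, R2 R9, R1 R2}.
Of the listed edges, {R5 R7, R2 R3} are in the MST → 2.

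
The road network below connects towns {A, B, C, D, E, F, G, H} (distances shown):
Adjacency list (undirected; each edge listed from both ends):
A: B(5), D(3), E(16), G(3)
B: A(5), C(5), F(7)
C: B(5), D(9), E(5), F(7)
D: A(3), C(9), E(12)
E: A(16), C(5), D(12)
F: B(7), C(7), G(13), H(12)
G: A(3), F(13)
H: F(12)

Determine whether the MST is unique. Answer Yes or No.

No

Kruskal: consider edges lightest-first.
A D (3): add — endpoints in different components.
A G (3): add — endpoints in different components.
A B (5): add — endpoints in different components.
B C (5): add — endpoints in different components.
C E (5): add — endpoints in different components.
B F (7): add — endpoints in different components.
C F (7): skip — C and F already connected.
C D (9): skip — C and D already connected.
D E (12): skip — D and E already connected.
F H (12): add — endpoints in different components.
Non-tree edge C F has weight 7, equal to the heaviest edge on its tree cycle — swapping gives another MST of the same weight. Not unique.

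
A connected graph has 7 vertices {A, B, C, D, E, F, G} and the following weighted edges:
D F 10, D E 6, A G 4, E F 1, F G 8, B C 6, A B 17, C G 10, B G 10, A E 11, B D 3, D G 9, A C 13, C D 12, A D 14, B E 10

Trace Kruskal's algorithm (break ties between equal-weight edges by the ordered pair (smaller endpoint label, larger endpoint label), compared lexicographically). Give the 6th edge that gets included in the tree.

Kruskal: consider edges lightest-first.
E F (1): add. Components now {A} {B} {C} {D} {E,F} {G}
B D (3): add. Components now {A} {B,D} {C} {E,F} {G}
A G (4): add. Components now {A,G} {B,D} {C} {E,F}
B C (6): add. Components now {A,G} {B,C,D} {E,F}
D E (6): add. Components now {A,G} {B,C,D,E,F}
F G (8): add. Components now {A,B,C,D,E,F,G}
The 6th edge added is F G.

F-G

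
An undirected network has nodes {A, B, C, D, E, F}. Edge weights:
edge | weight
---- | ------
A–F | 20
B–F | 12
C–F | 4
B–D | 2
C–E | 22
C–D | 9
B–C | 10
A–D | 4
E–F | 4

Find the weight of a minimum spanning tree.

Prim's algorithm from E:
Step 1: frontier [E–F 4, C–E 22] → take E–F (4); add F.
Step 2: frontier [C–E 22, C–F 4, B–F 12, A–F 20] → take C–F (4); add C.
Step 3: frontier [C–D 9, B–C 10, B–F 12, A–F 20] → take C–D (9); add D.
Step 4: frontier [B–C 10, B–D 2, A–D 4, B–F 12, A–F 20] → take B–D (2); add B.
Step 5: frontier [A–D 4, A–F 20] → take A–D (4); add A.
MST edges: E–F, C–F, C–D, B–D, A–D; total weight 4+4+9+2+4 = 23.

23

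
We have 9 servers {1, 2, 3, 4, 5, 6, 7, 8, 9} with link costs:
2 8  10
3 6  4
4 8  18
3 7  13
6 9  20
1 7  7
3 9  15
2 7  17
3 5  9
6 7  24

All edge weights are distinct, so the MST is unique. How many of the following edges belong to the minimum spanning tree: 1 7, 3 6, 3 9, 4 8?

4

Kruskal's algorithm — process edges by increasing weight (ties by edge label):
3 6 (4): add — endpoints in different components.
1 7 (7): add — endpoints in different components.
3 5 (9): add — endpoints in different components.
2 8 (10): add — endpoints in different components.
3 7 (13): add — endpoints in different components.
3 9 (15): add — endpoints in different components.
2 7 (17): add — endpoints in different components.
4 8 (18): add — endpoints in different components.
MST edge set: {3 6, 1 7, 3 5, 2 8, 3 7, 3 9, 2 7, 4 8}.
Of the listed edges, {1 7, 3 6, 3 9, 4 8} are in the MST → 4.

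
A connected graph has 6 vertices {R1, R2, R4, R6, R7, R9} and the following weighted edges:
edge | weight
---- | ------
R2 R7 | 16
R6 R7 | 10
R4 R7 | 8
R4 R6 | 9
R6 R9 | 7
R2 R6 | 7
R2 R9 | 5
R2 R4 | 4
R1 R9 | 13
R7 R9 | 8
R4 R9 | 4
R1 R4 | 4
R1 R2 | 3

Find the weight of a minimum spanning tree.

Kruskal's algorithm — process edges by increasing weight (ties by edge label):
R1 R2 (3): add — endpoints in different components.
R1 R4 (4): add — endpoints in different components.
R2 R4 (4): skip — R4 and R2 already connected.
R4 R9 (4): add — endpoints in different components.
R2 R9 (5): skip — R9 and R2 already connected.
R2 R6 (7): add — endpoints in different components.
R6 R9 (7): skip — R9 and R6 already connected.
R4 R7 (8): add — endpoints in different components.
MST edges: R1 R2, R1 R4, R4 R9, R2 R6, R4 R7; total weight 3+4+4+7+8 = 26.

26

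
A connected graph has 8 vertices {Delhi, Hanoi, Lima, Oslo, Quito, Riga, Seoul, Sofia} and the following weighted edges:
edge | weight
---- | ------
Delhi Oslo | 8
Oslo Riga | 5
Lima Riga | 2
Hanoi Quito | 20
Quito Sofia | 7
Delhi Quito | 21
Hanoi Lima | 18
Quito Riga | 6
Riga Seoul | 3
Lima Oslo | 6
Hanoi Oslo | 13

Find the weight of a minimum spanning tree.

Sort edges by weight, then run Kruskal:
Lima Riga (2): add — endpoints in different components.
Riga Seoul (3): add — endpoints in different components.
Oslo Riga (5): add — endpoints in different components.
Lima Oslo (6): skip — Lima and Oslo already connected.
Quito Riga (6): add — endpoints in different components.
Quito Sofia (7): add — endpoints in different components.
Delhi Oslo (8): add — endpoints in different components.
Hanoi Oslo (13): add — endpoints in different components.
MST edges: Lima Riga, Riga Seoul, Oslo Riga, Quito Riga, Quito Sofia, Delhi Oslo, Hanoi Oslo; total weight 2+3+5+6+7+8+13 = 44.

44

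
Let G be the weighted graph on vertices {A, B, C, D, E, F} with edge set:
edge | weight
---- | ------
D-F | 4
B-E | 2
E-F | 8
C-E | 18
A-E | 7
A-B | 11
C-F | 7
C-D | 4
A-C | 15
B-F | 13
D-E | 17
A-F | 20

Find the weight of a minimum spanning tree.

Prim, starting at A.
Step 1: frontier [A-E 7, A-B 11, A-C 15, A-F 20] → take A-E (7); add E.
Step 2: frontier [A-B 11, A-C 15, A-F 20, B-E 2, E-F 8, D-E 17, C-E 18] → take B-E (2); add B.
Step 3: frontier [A-C 15, A-F 20, B-F 13, E-F 8, D-E 17, C-E 18] → take E-F (8); add F.
Step 4: frontier [A-C 15, D-E 17, C-E 18, D-F 4, C-F 7] → take D-F (4); add D.
Step 5: frontier [A-C 15, C-D 4, C-E 18, C-F 7] → take C-D (4); add C.
MST edges: A-E, B-E, E-F, D-F, C-D; total weight 7+2+8+4+4 = 25.

25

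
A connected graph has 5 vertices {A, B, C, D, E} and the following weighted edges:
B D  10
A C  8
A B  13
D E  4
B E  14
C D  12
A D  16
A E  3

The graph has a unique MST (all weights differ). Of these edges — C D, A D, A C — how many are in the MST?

Sort edges by weight, then run Kruskal:
A E (3): add. Components now {A,E} {B} {C} {D}
D E (4): add. Components now {A,D,E} {B} {C}
A C (8): add. Components now {A,C,D,E} {B}
B D (10): add. Components now {A,B,C,D,E}
MST edge set: {A E, D E, A C, B D}.
Of the listed edges, {A C} are in the MST → 1.

1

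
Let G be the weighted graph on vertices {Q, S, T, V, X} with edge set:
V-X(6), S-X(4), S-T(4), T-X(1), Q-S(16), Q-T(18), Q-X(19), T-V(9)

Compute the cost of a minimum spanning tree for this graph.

Grow the tree from Q using Prim:
Step 1: frontier [Q-S 16, Q-T 18, Q-X 19] → take Q-S (16); add S.
Step 2: frontier [Q-T 18, Q-X 19, S-T 4, S-X 4] → take S-T (4); add T.
Step 3: frontier [Q-X 19, S-X 4, T-X 1, T-V 9] → take T-X (1); add X.
Step 4: frontier [T-V 9, V-X 6] → take V-X (6); add V.
MST edges: Q-S, S-T, T-X, V-X; total weight 16+4+1+6 = 27.

27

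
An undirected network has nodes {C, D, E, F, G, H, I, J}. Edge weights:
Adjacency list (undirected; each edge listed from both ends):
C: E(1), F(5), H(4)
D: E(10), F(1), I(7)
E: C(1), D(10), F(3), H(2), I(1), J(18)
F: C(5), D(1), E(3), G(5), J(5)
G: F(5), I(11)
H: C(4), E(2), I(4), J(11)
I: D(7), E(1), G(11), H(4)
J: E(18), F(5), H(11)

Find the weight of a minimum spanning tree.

Prim's algorithm from F:
Step 1: cheapest edge leaving the tree is D-F (1); add D.
Step 2: cheapest edge leaving the tree is E-F (3); add E.
Step 3: cheapest edge leaving the tree is C-E (1); add C.
Step 4: cheapest edge leaving the tree is E-I (1); add I.
Step 5: cheapest edge leaving the tree is E-H (2); add H.
Step 6: cheapest edge leaving the tree is F-G (5); add G.
Step 7: cheapest edge leaving the tree is F-J (5); add J.
MST edges: D-F, E-F, C-E, E-I, E-H, F-G, F-J; total weight 1+3+1+1+2+5+5 = 18.

18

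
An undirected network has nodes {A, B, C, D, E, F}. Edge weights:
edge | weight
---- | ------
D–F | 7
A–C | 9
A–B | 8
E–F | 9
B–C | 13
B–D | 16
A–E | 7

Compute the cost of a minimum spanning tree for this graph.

Grow the tree from A using Prim:
Step 1: cheapest edge leaving the tree is A–E (7); add E.
Step 2: cheapest edge leaving the tree is A–B (8); add B.
Step 3: cheapest edge leaving the tree is A–C (9); add C.
Step 4: cheapest edge leaving the tree is E–F (9); add F.
Step 5: cheapest edge leaving the tree is D–F (7); add D.
MST edges: A–E, A–B, A–C, E–F, D–F; total weight 7+8+9+9+7 = 40.

40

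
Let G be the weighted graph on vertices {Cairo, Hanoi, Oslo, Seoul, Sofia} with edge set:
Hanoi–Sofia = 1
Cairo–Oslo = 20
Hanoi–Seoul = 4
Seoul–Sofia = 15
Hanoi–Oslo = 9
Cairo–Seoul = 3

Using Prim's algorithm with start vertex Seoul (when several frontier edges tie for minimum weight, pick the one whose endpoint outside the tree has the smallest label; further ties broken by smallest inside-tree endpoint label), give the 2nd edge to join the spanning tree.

Hanoi-Seoul

Grow the tree from Seoul using Prim:
Step 1: frontier [Cairo–Seoul 3, Hanoi–Seoul 4, Seoul–Sofia 15] → take Cairo–Seoul (3); add Cairo.
Step 2: frontier [Cairo–Oslo 20, Hanoi–Seoul 4, Seoul–Sofia 15] → take Hanoi–Seoul (4); add Hanoi.
Step 3: frontier [Cairo–Oslo 20, Hanoi–Sofia 1, Hanoi–Oslo 9, Seoul–Sofia 15] → take Hanoi–Sofia (1); add Sofia.
Step 4: frontier [Cairo–Oslo 20, Hanoi–Oslo 9] → take Hanoi–Oslo (9); add Oslo.
The 2nd edge added is Hanoi–Seoul.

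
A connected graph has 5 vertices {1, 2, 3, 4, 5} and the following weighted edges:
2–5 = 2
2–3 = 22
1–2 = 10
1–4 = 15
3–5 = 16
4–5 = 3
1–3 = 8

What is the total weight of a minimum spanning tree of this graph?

23

Prim's algorithm from 3:
Step 1: frontier [1–3 8, 3–5 16, 2–3 22] → take 1–3 (8); add 1.
Step 2: frontier [1–2 10, 1–4 15, 3–5 16, 2–3 22] → take 1–2 (10); add 2.
Step 3: frontier [1–4 15, 2–5 2, 3–5 16] → take 2–5 (2); add 5.
Step 4: frontier [1–4 15, 4–5 3] → take 4–5 (3); add 4.
MST edges: 1–3, 1–2, 2–5, 4–5; total weight 8+10+2+3 = 23.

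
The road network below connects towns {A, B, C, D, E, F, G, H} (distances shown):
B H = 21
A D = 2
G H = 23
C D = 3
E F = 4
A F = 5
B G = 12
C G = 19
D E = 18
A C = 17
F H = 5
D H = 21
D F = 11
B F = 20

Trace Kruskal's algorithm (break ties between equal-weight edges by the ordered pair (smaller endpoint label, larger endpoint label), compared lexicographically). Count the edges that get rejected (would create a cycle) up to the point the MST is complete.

Kruskal: consider edges lightest-first.
A D (2): add — endpoints in different components.
C D (3): add — endpoints in different components.
E F (4): add — endpoints in different components.
A F (5): add — endpoints in different components.
F H (5): add — endpoints in different components.
D F (11): skip — D and F already connected.
B G (12): add — endpoints in different components.
A C (17): skip — A and C already connected.
D E (18): skip — D and E already connected.
C G (19): add — endpoints in different components.
Edges rejected before the tree was complete: 3.

3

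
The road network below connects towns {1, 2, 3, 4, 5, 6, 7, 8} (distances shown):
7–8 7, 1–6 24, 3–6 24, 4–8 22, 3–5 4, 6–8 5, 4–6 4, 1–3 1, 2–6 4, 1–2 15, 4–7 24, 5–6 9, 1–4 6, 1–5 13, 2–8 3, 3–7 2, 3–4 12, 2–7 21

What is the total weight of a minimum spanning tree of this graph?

Sort edges by weight, then run Kruskal:
1–3 (1): add — endpoints in different components.
3–7 (2): add — endpoints in different components.
2–8 (3): add — endpoints in different components.
2–6 (4): add — endpoints in different components.
3–5 (4): add — endpoints in different components.
4–6 (4): add — endpoints in different components.
6–8 (5): skip — 6 and 8 already connected.
1–4 (6): add — endpoints in different components.
MST edges: 1–3, 3–7, 2–8, 2–6, 3–5, 4–6, 1–4; total weight 1+2+3+4+4+4+6 = 24.

24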